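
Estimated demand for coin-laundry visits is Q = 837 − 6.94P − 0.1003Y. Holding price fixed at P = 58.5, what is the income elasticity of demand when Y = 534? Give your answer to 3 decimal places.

-0.142

At P = 58.5, Y = 534: Q = 377.450.
Holding P constant, ∂Q/∂Y = −0.1003.
η_Y = (∂Q/∂Y)·(Y/Q) = -0.1003 × (534/377.450) = -0.142.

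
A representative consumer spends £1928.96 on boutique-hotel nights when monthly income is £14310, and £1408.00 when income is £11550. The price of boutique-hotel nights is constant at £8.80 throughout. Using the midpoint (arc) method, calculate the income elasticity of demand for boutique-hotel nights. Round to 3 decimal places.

1.463

With a constant price, Q₁ = 1928.96/8.80 = 219.200 and Q₂ = 1408.00/8.80 = 160.000 (equivalently, work directly with expenditure since P cancels).
Midpoint %ΔQ = (1408.00 − 1928.96)/1668.48 = -0.31224; midpoint %ΔI = (11550 − 14310)/12930 = -0.21346.
η = -0.31224 / -0.21346 = 1.463.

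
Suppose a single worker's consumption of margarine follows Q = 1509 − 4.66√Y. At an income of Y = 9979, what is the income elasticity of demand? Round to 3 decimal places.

At Y = 9979: Q = 1043.490.
dQ/dY = -4.66/(2√Y) = -0.0233245 at this income.
η = (dQ/dY)·(Y/Q) = -0.0233245 × (9979/1043.490) = -0.223.

-0.223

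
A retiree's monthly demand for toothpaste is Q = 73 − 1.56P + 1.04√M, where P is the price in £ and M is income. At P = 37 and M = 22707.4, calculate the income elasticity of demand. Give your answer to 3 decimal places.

0.456

At P = 37, M = 22707.4: Q = 171.997.
Holding P constant, ∂Q/∂M = 1.04/(2√M) = 0.0034508.
η_M = (∂Q/∂M)·(M/Q) = 0.0034508 × (22707.4/171.997) = 0.456.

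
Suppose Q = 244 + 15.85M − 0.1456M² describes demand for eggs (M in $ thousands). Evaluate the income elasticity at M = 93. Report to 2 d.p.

At M = 93: Q = 458.7556.
dQ/dM = 15.85 − 0.2912M = -11.23160.
η = (dQ/dM)·(M/Q) = -11.23160 × (93/458.7556) = -2.28.

-2.28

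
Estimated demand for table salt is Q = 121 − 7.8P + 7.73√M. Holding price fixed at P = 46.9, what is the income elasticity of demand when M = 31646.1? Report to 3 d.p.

At P = 46.9, M = 31646.1: Q = 1130.297.
Holding P constant, ∂Q/∂M = 7.73/(2√M) = 0.0217265.
η_M = (∂Q/∂M)·(M/Q) = 0.0217265 × (31646.1/1130.297) = 0.608.

0.608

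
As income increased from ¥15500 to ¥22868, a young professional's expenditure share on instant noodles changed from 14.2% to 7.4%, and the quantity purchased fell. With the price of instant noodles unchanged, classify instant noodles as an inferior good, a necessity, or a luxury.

inferior good

Quantity demanded falls as income rises, so η < 0.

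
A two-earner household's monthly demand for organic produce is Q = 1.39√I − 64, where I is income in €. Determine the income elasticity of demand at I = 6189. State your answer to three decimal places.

1.206

At I = 6189: Q = 45.352.
dQ/dI = 1.39/(2√I) = 0.00883435 at this income.
η = (dQ/dI)·(I/Q) = 0.00883435 × (6189/45.352) = 1.206.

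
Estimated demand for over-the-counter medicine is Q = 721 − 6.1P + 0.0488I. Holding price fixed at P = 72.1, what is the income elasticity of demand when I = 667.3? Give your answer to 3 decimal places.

At P = 72.1, I = 667.3: Q = 313.754.
Holding P constant, ∂Q/∂I = 0.0488.
η_I = (∂Q/∂I)·(I/Q) = 0.0488 × (667.3/313.754) = 0.104.

0.104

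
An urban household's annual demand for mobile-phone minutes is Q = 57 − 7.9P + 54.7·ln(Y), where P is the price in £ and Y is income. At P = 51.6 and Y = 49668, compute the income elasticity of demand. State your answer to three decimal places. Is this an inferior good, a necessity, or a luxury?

At P = 51.6, Y = 49668: Q = 240.837.
Holding P constant, ∂Q/∂Y = 54.7/Y = 0.00110131.
η_Y = (∂Q/∂Y)·(Y/Q) = 0.00110131 × (49668/240.837) = 0.227.
Since 0 < η < 1, this is a necessity.

0.227 (necessity)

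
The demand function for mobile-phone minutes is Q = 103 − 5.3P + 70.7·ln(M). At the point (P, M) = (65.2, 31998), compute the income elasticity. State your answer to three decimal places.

0.144

At P = 65.2, M = 31998: Q = 490.841.
Holding P constant, ∂Q/∂M = 70.7/M = 0.00220951.
η_M = (∂Q/∂M)·(M/Q) = 0.00220951 × (31998/490.841) = 0.144.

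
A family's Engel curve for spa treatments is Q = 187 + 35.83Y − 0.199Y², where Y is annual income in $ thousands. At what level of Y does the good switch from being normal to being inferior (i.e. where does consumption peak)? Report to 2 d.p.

dQ/dY = 35.83 − 0.398Y.
The good is inferior where dQ/dY < 0. Setting dQ/dY = 0 gives Y = 35.83 / 0.398 = 90.03.

90.03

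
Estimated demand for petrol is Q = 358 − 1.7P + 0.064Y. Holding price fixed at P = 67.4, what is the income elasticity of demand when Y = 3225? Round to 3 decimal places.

At P = 67.4, Y = 3225: Q = 449.820.
Holding P constant, ∂Q/∂Y = 0.064.
η_Y = (∂Q/∂Y)·(Y/Q) = 0.064 × (3225/449.820) = 0.459.

0.459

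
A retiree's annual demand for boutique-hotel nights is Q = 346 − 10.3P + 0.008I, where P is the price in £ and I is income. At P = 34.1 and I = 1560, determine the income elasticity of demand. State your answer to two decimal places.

At P = 34.1, I = 1560: Q = 7.250.
Holding P constant, ∂Q/∂I = 0.008.
η_I = (∂Q/∂I)·(I/Q) = 0.008 × (1560/7.250) = 1.72.

1.72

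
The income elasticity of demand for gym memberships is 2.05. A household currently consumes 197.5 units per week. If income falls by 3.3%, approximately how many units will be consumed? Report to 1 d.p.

184.1

%ΔQ ≈ η × %ΔI = 2.05 × (-3.3%) = -6.765%.
New Q ≈ 197.5 × (1 − 0.06765) = 184.1.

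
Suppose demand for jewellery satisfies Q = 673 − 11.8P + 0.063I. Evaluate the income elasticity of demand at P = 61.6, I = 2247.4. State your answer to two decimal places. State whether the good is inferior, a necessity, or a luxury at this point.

1.61 (luxury)

At P = 61.6, I = 2247.4: Q = 87.706.
Holding P constant, ∂Q/∂I = 0.063.
η_I = (∂Q/∂I)·(I/Q) = 0.063 × (2247.4/87.706) = 1.61.
Since η > 1, this is a luxury.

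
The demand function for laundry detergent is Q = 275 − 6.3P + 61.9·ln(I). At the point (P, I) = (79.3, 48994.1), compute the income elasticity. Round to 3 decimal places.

0.139

At P = 79.3, I = 48994.1: Q = 443.896.
Holding P constant, ∂Q/∂I = 61.9/I = 0.00126342.
η_I = (∂Q/∂I)·(I/Q) = 0.00126342 × (48994.1/443.896) = 0.139.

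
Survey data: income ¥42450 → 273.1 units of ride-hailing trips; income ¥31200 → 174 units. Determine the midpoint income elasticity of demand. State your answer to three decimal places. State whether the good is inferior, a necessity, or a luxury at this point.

ΔQ = 174 − 273.1 = -99.1; midpoint Q̄ = (273.1 + 174)/2 = 223.55.
ΔI = 31200 − 42450 = -11250; midpoint Ī = (42450 + 31200)/2 = 36825.
η = (ΔQ/Q̄) ÷ (ΔI/Ī) = (-99.1/223.55) ÷ (-11250/36825) = 1.451.
η > 1 ⇒ luxury.

1.451 (luxury)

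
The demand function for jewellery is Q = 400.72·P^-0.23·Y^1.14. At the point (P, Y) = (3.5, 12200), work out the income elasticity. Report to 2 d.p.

For a multiplicative demand Q = A·P^α·Y^β, the income elasticity is β everywhere.
Here β = 1.14, so η = 1.14.

1.14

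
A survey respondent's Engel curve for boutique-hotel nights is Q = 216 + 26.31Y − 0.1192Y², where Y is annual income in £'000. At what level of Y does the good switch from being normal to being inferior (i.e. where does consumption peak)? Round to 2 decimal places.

110.36

dQ/dY = 26.31 − 0.2384Y.
The good is inferior where dQ/dY < 0. Setting dQ/dY = 0 gives Y = 26.31 / 0.2384 = 110.36.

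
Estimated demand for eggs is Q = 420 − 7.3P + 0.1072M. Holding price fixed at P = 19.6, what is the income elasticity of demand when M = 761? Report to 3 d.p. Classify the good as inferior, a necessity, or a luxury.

0.228 (necessity)

At P = 19.6, M = 761: Q = 358.499.
Holding P constant, ∂Q/∂M = 0.1072.
η_M = (∂Q/∂M)·(M/Q) = 0.1072 × (761/358.499) = 0.228.
Since 0 < η < 1, this is a necessity.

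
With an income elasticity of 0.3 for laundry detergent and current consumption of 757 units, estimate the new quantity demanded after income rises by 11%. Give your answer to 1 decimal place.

%ΔQ ≈ η × %ΔI = 0.3 × 11% = 3.3%.
New Q ≈ 757 × (1 + 0.033) = 782.0.

782.0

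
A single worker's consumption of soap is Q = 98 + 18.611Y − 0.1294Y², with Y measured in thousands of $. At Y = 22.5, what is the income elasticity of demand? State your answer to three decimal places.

0.638

At Y = 22.5: Q = 451.2388.
dQ/dY = 18.611 − 0.2588Y = 12.78800.
η = (dQ/dY)·(Y/Q) = 12.78800 × (22.5/451.2388) = 0.638.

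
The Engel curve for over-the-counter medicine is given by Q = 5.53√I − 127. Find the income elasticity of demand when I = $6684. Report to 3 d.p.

At I = 6684: Q = 325.109.
dQ/dI = 5.53/(2√I) = 0.0338203 at this income.
η = (dQ/dI)·(I/Q) = 0.0338203 × (6684/325.109) = 0.695.

0.695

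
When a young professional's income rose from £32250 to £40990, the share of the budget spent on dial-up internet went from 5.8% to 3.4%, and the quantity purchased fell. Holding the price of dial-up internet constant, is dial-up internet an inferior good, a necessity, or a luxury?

inferior good

Quantity demanded falls as income rises, so η < 0.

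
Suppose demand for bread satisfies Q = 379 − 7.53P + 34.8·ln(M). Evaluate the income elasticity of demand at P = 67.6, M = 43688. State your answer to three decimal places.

At P = 67.6, M = 43688: Q = 241.804.
Holding P constant, ∂Q/∂M = 34.8/M = 0.000796557.
η_M = (∂Q/∂M)·(M/Q) = 0.000796557 × (43688/241.804) = 0.144.

0.144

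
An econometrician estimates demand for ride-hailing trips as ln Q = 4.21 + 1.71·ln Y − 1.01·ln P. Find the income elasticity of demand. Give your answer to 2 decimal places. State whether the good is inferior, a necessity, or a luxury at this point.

1.71 (luxury)

In a log-linear demand, the coefficient on ln Y is the income elasticity.
So η = 1.71.
η > 1 ⇒ luxury.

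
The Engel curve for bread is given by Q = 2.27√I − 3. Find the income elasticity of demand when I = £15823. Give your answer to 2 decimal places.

0.51

At I = 15823: Q = 282.542.
dQ/dI = 2.27/(2√I) = 0.00902301 at this income.
η = (dQ/dI)·(I/Q) = 0.00902301 × (15823/282.542) = 0.51.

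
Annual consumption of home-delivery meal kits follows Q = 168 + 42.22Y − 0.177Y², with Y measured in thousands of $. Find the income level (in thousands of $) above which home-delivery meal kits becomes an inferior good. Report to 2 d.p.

dQ/dY = 42.22 − 0.354Y.
The good is inferior where dQ/dY < 0. Setting dQ/dY = 0 gives Y = 42.22 / 0.354 = 119.27.

119.27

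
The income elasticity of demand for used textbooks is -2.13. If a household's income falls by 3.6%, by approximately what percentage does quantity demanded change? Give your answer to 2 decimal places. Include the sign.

7.67%

%ΔQ ≈ η × %ΔI = -2.13 × (-3.6%) = 7.67%.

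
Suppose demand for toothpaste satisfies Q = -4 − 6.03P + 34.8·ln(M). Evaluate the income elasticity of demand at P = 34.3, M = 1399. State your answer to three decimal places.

At P = 34.3, M = 1399: Q = 41.245.
Holding P constant, ∂Q/∂M = 34.8/M = 0.0248749.
η_M = (∂Q/∂M)·(M/Q) = 0.0248749 × (1399/41.245) = 0.844.

0.844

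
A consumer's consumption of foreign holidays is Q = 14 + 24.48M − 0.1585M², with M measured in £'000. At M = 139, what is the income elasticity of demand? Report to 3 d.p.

-7.682

At M = 139: Q = 354.3415.
dQ/dM = 24.48 − 0.317M = -19.58300.
η = (dQ/dM)·(M/Q) = -19.58300 × (139/354.3415) = -7.682.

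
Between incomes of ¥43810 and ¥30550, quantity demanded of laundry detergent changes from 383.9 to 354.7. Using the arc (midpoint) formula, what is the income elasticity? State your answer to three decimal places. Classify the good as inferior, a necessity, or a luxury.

ΔQ = 354.7 − 383.9 = -29.2; midpoint Q̄ = (383.9 + 354.7)/2 = 369.3.
ΔI = 30550 − 43810 = -13260; midpoint Ī = (43810 + 30550)/2 = 37180.
η = (ΔQ/Q̄) ÷ (ΔI/Ī) = (-29.2/369.3) ÷ (-13260/37180) = 0.222.
0 < η < 1 ⇒ necessity.

0.222 (necessity)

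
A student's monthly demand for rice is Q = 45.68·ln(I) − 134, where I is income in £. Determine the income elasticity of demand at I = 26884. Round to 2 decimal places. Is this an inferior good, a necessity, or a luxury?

At I = 26884: Q = 331.903.
dQ/dI = 45.68/I = 0.00169915 at this income.
η = (dQ/dI)·(I/Q) = 0.00169915 × (26884/331.903) = 0.14.
Since 0 < η < 1, the good is a necessity.

0.14 (necessity)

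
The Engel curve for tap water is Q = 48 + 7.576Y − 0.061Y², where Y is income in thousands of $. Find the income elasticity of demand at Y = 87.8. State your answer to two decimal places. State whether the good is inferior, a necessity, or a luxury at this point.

At Y = 87.8: Q = 242.9336.
dQ/dY = 7.576 − 0.122Y = -3.13560.
η = (dQ/dY)·(Y/Q) = -3.13560 × (87.8/242.9336) = -1.13.
η < 0 ⇒ inferior good.

-1.13 (inferior good)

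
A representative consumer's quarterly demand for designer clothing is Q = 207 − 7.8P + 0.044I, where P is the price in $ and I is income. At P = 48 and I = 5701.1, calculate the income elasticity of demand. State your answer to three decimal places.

3.006

At P = 48, I = 5701.1: Q = 83.448.
Holding P constant, ∂Q/∂I = 0.044.
η_I = (∂Q/∂I)·(I/Q) = 0.044 × (5701.1/83.448) = 3.006.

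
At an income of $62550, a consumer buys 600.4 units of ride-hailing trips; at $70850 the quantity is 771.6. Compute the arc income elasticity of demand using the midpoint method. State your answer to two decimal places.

ΔQ = 771.6 − 600.4 = 171.2; midpoint Q̄ = (600.4 + 771.6)/2 = 686.
ΔI = 70850 − 62550 = 8300; midpoint Ī = (62550 + 70850)/2 = 66700.
η = (ΔQ/Q̄) ÷ (ΔI/Ī) = (171.2/686) ÷ (8300/66700) = 2.01.

2.01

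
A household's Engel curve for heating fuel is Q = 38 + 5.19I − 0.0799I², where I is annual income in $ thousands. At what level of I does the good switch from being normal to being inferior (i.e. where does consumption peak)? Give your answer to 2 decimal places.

dQ/dI = 5.19 − 0.1598I.
The good is inferior where dQ/dI < 0. Setting dQ/dI = 0 gives I = 5.19 / 0.1598 = 32.48.

32.48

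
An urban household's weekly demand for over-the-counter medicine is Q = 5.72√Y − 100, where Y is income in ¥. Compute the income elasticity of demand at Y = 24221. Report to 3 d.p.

At Y = 24221: Q = 790.209.
dQ/dY = 5.72/(2√Y) = 0.0183768 at this income.
η = (dQ/dY)·(Y/Q) = 0.0183768 × (24221/790.209) = 0.563.

0.563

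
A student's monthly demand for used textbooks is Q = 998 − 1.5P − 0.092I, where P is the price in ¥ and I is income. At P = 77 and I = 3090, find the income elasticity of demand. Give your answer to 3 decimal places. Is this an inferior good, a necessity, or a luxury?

-0.475 (inferior good)

At P = 77, I = 3090: Q = 598.220.
Holding P constant, ∂Q/∂I = −0.092.
η_I = (∂Q/∂I)·(I/Q) = -0.092 × (3090/598.220) = -0.475.
Since η < 0, this is an inferior good.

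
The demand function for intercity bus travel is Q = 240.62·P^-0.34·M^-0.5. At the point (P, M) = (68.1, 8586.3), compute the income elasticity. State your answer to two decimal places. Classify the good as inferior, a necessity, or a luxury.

For a multiplicative demand Q = A·P^α·M^β, the income elasticity is β everywhere.
Here β = -0.5, so η = -0.50.
Since η < 0, this is an inferior good.

-0.50 (inferior good)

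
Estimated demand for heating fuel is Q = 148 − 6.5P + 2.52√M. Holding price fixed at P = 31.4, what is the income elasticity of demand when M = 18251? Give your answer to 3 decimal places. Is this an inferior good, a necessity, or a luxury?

At P = 31.4, M = 18251: Q = 284.343.
Holding P constant, ∂Q/∂M = 2.52/(2√M) = 0.00932668.
η_M = (∂Q/∂M)·(M/Q) = 0.00932668 × (18251/284.343) = 0.599.
Since 0 < η < 1, this is a necessity.

0.599 (necessity)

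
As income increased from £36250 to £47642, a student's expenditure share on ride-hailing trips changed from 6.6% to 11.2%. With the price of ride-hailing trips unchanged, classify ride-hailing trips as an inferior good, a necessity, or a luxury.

luxury

The budget share rises as income rises, so η > 1.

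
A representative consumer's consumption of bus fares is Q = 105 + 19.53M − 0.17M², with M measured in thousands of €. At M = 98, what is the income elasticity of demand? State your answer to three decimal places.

At M = 98: Q = 386.2600.
dQ/dM = 19.53 − 0.34M = -13.79000.
η = (dQ/dM)·(M/Q) = -13.79000 × (98/386.2600) = -3.499.

-3.499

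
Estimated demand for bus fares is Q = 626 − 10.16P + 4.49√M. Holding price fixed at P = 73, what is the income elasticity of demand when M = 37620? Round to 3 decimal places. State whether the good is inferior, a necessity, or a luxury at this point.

0.577 (necessity)

At P = 73, M = 37620: Q = 755.195.
Holding P constant, ∂Q/∂M = 4.49/(2√M) = 0.0115746.
η_M = (∂Q/∂M)·(M/Q) = 0.0115746 × (37620/755.195) = 0.577.
Since 0 < η < 1, this is a necessity.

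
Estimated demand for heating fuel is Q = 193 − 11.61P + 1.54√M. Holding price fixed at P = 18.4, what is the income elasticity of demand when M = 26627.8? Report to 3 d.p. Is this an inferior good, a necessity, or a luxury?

At P = 18.4, M = 26627.8: Q = 230.674.
Holding P constant, ∂Q/∂M = 1.54/(2√M) = 0.00471871.
η_M = (∂Q/∂M)·(M/Q) = 0.00471871 × (26627.8/230.674) = 0.545.
Since 0 < η < 1, this is a necessity.

0.545 (necessity)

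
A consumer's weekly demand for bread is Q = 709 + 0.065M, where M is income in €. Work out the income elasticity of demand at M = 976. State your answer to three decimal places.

0.082

At M = 976: Q = 772.440.
dQ/dM = 0.065.
η = (dQ/dM)·(M/Q) = 0.065 × (976/772.440) = 0.082.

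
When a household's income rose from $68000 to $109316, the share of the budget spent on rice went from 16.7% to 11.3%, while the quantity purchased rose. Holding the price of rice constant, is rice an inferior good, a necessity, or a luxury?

Quantity rises but the budget share falls as income rises, so 0 < η < 1.

necessity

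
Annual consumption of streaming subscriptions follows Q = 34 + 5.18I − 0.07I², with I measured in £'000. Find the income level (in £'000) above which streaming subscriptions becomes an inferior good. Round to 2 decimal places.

dQ/dI = 5.18 − 0.14I.
The good is inferior where dQ/dI < 0. Setting dQ/dI = 0 gives I = 5.18 / 0.14 = 37.00.

37.00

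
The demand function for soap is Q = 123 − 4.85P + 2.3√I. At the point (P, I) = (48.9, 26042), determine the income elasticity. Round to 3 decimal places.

At P = 48.9, I = 26042: Q = 256.998.
Holding P constant, ∂Q/∂I = 2.3/(2√I) = 0.00712624.
η_I = (∂Q/∂I)·(I/Q) = 0.00712624 × (26042/256.998) = 0.722.

0.722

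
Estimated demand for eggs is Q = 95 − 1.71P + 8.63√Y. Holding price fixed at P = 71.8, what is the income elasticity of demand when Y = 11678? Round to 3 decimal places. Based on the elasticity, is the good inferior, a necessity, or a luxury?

At P = 71.8, Y = 11678: Q = 904.821.
Holding P constant, ∂Q/∂Y = 8.63/(2√Y) = 0.0399297.
η_Y = (∂Q/∂Y)·(Y/Q) = 0.0399297 × (11678/904.821) = 0.515.
Since 0 < η < 1, this is a necessity.

0.515 (necessity)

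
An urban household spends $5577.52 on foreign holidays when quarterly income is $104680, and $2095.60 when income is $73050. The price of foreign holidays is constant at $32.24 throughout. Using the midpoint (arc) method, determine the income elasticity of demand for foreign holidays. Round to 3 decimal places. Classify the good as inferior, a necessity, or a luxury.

With a constant price, Q₁ = 5577.52/32.24 = 173.000 and Q₂ = 2095.60/32.24 = 65.000 (equivalently, work directly with expenditure since P cancels).
Midpoint %ΔQ = (2095.60 − 5577.52)/3836.56 = -0.90756; midpoint %ΔI = (73050 − 104680)/88865 = -0.35593.
η = -0.90756 / -0.35593 = 2.550.
η > 1 ⇒ luxury.

2.550 (luxury)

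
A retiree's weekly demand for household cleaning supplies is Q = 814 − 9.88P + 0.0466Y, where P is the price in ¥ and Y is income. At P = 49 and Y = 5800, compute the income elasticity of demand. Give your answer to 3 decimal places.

At P = 49, Y = 5800: Q = 600.160.
Holding P constant, ∂Q/∂Y = 0.0466.
η_Y = (∂Q/∂Y)·(Y/Q) = 0.0466 × (5800/600.160) = 0.450.

0.450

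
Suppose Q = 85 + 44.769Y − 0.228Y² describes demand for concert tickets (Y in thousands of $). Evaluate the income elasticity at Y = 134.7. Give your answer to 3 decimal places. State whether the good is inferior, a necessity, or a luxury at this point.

At Y = 134.7: Q = 1978.5318.
dQ/dY = 44.769 − 0.456Y = -16.65420.
η = (dQ/dY)·(Y/Q) = -16.65420 × (134.7/1978.5318) = -1.134.
η < 0 ⇒ inferior good.

-1.134 (inferior good)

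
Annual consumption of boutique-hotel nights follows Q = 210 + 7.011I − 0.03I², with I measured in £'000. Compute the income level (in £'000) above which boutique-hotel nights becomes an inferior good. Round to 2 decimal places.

dQ/dI = 7.011 − 0.06I.
The good is inferior where dQ/dI < 0. Setting dQ/dI = 0 gives I = 7.011 / 0.06 = 116.85.

116.85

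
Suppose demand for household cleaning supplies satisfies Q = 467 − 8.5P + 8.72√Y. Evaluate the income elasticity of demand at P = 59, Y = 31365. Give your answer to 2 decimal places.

0.51

At P = 59, Y = 31365: Q = 1509.827.
Holding P constant, ∂Q/∂Y = 8.72/(2√Y) = 0.0246186.
η_Y = (∂Q/∂Y)·(Y/Q) = 0.0246186 × (31365/1509.827) = 0.51.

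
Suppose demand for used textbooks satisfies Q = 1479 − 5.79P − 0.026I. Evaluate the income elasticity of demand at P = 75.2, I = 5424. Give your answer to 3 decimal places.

At P = 75.2, I = 5424: Q = 902.568.
Holding P constant, ∂Q/∂I = −0.026.
η_I = (∂Q/∂I)·(I/Q) = -0.026 × (5424/902.568) = -0.156.

-0.156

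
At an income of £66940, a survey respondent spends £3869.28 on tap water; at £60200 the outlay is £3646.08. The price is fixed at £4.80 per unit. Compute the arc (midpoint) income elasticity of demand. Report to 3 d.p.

0.560

With a constant price, Q₁ = 3869.28/4.80 = 806.100 and Q₂ = 3646.08/4.80 = 759.600 (equivalently, work directly with expenditure since P cancels).
Midpoint %ΔQ = (3646.08 − 3869.28)/3757.68 = -0.05940; midpoint %ΔI = (60200 − 66940)/63570 = -0.10602.
η = -0.05940 / -0.10602 = 0.560.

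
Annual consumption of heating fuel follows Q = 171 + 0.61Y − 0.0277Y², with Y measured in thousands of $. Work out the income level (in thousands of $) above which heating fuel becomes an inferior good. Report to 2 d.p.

dQ/dY = 0.61 − 0.0554Y.
The good is inferior where dQ/dY < 0. Setting dQ/dY = 0 gives Y = 0.61 / 0.0554 = 11.01.

11.01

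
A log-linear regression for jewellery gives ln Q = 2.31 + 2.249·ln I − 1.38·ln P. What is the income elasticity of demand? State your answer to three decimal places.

2.249

In a log-linear demand, the coefficient on ln I is the income elasticity.
So η = 2.249.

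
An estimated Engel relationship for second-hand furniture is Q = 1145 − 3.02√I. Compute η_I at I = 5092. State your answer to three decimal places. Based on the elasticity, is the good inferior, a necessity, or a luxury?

At I = 5092: Q = 929.498.
dQ/dI = -3.02/(2√I) = -0.0211608 at this income.
η = (dQ/dI)·(I/Q) = -0.0211608 × (5092/929.498) = -0.116.
Since η < 0, the good is an inferior good.

-0.116 (inferior good)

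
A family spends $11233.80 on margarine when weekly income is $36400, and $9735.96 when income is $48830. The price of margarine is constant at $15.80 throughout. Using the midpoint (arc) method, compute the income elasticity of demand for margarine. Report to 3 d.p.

With a constant price, Q₁ = 11233.80/15.80 = 711.000 and Q₂ = 9735.96/15.80 = 616.200 (equivalently, work directly with expenditure since P cancels).
Midpoint %ΔQ = (9735.96 − 11233.80)/10484.88 = -0.14286; midpoint %ΔI = (48830 − 36400)/42615 = 0.29168.
η = -0.14286 / 0.29168 = -0.490.

-0.490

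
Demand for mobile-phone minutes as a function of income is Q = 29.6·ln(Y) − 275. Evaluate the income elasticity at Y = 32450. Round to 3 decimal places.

At Y = 32450: Q = 32.469.
dQ/dY = 29.6/Y = 0.000912173 at this income.
η = (dQ/dY)·(Y/Q) = 0.000912173 × (32450/32.469) = 0.912.

0.912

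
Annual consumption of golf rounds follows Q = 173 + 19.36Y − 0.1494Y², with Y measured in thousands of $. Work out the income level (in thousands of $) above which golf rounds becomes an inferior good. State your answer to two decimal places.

dQ/dY = 19.36 − 0.2988Y.
The good is inferior where dQ/dY < 0. Setting dQ/dY = 0 gives Y = 19.36 / 0.2988 = 64.79.

64.79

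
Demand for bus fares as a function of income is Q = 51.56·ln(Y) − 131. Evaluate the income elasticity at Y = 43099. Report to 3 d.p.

0.123

At Y = 43099: Q = 419.210.
dQ/dY = 51.56/Y = 0.00119632 at this income.
η = (dQ/dY)·(Y/Q) = 0.00119632 × (43099/419.210) = 0.123.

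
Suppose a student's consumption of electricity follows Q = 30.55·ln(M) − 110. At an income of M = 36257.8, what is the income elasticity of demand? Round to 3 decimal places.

At M = 36257.8: Q = 210.726.
dQ/dM = 30.55/M = 0.000842577 at this income.
η = (dQ/dM)·(M/Q) = 0.000842577 × (36257.8/210.726) = 0.145.

0.145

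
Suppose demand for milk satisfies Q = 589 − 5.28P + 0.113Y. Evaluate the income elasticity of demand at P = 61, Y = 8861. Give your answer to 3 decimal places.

0.790

At P = 61, Y = 8861: Q = 1268.213.
Holding P constant, ∂Q/∂Y = 0.113.
η_Y = (∂Q/∂Y)·(Y/Q) = 0.113 × (8861/1268.213) = 0.790.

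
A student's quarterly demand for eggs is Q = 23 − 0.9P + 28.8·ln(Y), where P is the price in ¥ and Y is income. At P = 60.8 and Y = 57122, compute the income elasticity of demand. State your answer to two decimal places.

0.10

At P = 60.8, Y = 57122: Q = 283.725.
Holding P constant, ∂Q/∂Y = 28.8/Y = 0.000504184.
η_Y = (∂Q/∂Y)·(Y/Q) = 0.000504184 × (57122/283.725) = 0.10.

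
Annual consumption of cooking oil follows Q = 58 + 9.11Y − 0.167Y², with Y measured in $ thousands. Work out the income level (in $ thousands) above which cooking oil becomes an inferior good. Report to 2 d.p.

27.28

dQ/dY = 9.11 − 0.334Y.
The good is inferior where dQ/dY < 0. Setting dQ/dY = 0 gives Y = 9.11 / 0.334 = 27.28.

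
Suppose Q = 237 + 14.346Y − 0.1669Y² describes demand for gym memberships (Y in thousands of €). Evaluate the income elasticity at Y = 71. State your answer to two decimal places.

-1.60

At Y = 71: Q = 414.2231.
dQ/dY = 14.346 − 0.3338Y = -9.35380.
η = (dQ/dY)·(Y/Q) = -9.35380 × (71/414.2231) = -1.60.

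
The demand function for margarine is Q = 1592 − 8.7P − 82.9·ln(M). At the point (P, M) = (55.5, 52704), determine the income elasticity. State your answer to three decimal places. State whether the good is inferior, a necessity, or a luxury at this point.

-0.399 (inferior good)

At P = 55.5, M = 52704: Q = 207.824.
Holding P constant, ∂Q/∂M = -82.9/M = -0.00157294.
η_M = (∂Q/∂M)·(M/Q) = -0.00157294 × (52704/207.824) = -0.399.
Since η < 0, this is an inferior good.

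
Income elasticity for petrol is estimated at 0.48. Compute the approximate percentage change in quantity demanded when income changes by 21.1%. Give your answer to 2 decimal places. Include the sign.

10.13%

%ΔQ ≈ η × %ΔI = 0.48 × 21.1% = 10.13%.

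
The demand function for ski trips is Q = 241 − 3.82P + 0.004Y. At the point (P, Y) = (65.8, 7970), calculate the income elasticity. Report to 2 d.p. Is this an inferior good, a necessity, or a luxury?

1.48 (luxury)

At P = 65.8, Y = 7970: Q = 21.524.
Holding P constant, ∂Q/∂Y = 0.004.
η_Y = (∂Q/∂Y)·(Y/Q) = 0.004 × (7970/21.524) = 1.48.
Since η > 1, this is a luxury.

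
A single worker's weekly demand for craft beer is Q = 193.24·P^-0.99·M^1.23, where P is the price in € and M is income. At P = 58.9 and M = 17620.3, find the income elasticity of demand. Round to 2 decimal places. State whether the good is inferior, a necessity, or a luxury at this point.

For a multiplicative demand Q = A·P^α·M^β, the income elasticity is β everywhere.
Here β = 1.23, so η = 1.23.
Since η > 1, this is a luxury.

1.23 (luxury)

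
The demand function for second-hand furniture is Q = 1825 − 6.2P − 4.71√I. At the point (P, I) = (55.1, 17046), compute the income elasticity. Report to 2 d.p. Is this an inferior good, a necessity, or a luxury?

-0.35 (inferior good)

At P = 55.1, I = 17046: Q = 868.441.
Holding P constant, ∂Q/∂I = -4.71/(2√I) = -0.0180376.
η_I = (∂Q/∂I)·(I/Q) = -0.0180376 × (17046/868.441) = -0.35.
Since η < 0, this is an inferior good.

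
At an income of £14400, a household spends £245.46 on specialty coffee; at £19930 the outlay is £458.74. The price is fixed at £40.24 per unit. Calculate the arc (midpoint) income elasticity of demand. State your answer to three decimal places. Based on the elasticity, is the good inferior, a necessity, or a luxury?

1.880 (luxury)

With a constant price, Q₁ = 245.46/40.24 = 6.100 and Q₂ = 458.74/40.24 = 11.400 (equivalently, work directly with expenditure since P cancels).
Midpoint %ΔQ = (458.74 − 245.46)/352.10 = 0.60574; midpoint %ΔI = (19930 − 14400)/17165 = 0.32217.
η = 0.60574 / 0.32217 = 1.880.
η > 1 ⇒ luxury.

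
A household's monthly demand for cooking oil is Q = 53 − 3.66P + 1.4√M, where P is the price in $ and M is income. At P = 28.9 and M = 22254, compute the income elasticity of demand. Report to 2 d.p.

0.67

At P = 28.9, M = 22254: Q = 156.075.
Holding P constant, ∂Q/∂M = 1.4/(2√M) = 0.00469239.
η_M = (∂Q/∂M)·(M/Q) = 0.00469239 × (22254/156.075) = 0.67.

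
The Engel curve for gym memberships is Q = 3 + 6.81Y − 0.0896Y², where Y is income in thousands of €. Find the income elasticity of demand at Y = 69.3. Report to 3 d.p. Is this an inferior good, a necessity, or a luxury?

-8.709 (inferior good)

At Y = 69.3: Q = 44.6299.
dQ/dY = 6.81 − 0.1792Y = -5.60856.
η = (dQ/dY)·(Y/Q) = -5.60856 × (69.3/44.6299) = -8.709.
η < 0 ⇒ inferior good.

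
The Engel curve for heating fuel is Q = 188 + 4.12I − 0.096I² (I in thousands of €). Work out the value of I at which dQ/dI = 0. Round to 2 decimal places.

dQ/dI = 4.12 − 0.192I.
The good is inferior where dQ/dI < 0. Setting dQ/dI = 0 gives I = 4.12 / 0.192 = 21.46.

21.46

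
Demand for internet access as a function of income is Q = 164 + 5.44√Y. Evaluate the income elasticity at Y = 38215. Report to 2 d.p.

0.43

At Y = 38215: Q = 1227.447.
dQ/dY = 5.44/(2√Y) = 0.013914 at this income.
η = (dQ/dY)·(Y/Q) = 0.013914 × (38215/1227.447) = 0.43.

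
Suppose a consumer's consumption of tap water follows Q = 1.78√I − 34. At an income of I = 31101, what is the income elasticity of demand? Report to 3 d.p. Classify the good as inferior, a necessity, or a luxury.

0.561 (necessity)

At I = 31101: Q = 279.911.
dQ/dI = 1.78/(2√I) = 0.00504665 at this income.
η = (dQ/dI)·(I/Q) = 0.00504665 × (31101/279.911) = 0.561.
Since 0 < η < 1, the good is a necessity.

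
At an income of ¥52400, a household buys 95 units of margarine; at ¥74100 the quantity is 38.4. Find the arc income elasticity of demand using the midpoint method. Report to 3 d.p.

ΔQ = 38.4 − 95 = -56.6; midpoint Q̄ = (95 + 38.4)/2 = 66.7.
ΔI = 74100 − 52400 = 21700; midpoint Ī = (52400 + 74100)/2 = 63250.
η = (ΔQ/Q̄) ÷ (ΔI/Ī) = (-56.6/66.7) ÷ (21700/63250) = -2.473.

-2.473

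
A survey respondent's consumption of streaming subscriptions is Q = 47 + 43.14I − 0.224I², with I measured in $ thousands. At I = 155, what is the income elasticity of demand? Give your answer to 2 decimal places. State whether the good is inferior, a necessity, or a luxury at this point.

-3.01 (inferior good)

At I = 155: Q = 1352.1000.
dQ/dI = 43.14 − 0.448I = -26.30000.
η = (dQ/dI)·(I/Q) = -26.30000 × (155/1352.1000) = -3.01.
η < 0 ⇒ inferior good.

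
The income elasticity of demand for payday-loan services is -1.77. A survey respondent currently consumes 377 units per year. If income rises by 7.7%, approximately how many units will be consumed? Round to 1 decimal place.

%ΔQ ≈ η × %ΔI = -1.77 × 7.7% = -13.629%.
New Q ≈ 377 × (1 − 0.13629) = 325.6.

325.6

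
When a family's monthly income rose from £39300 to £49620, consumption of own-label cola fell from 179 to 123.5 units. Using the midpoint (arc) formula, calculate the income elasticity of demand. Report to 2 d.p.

-1.58

ΔQ = 123.5 − 179 = -55.5; midpoint Q̄ = (179 + 123.5)/2 = 151.25.
ΔI = 49620 − 39300 = 10320; midpoint Ī = (39300 + 49620)/2 = 44460.
η = (ΔQ/Q̄) ÷ (ΔI/Ī) = (-55.5/151.25) ÷ (10320/44460) = -1.58.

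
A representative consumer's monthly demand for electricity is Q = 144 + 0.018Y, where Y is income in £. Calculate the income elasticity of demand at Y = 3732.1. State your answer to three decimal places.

0.318

At Y = 3732.1: Q = 211.178.
dQ/dY = 0.018.
η = (dQ/dY)·(Y/Q) = 0.018 × (3732.1/211.178) = 0.318.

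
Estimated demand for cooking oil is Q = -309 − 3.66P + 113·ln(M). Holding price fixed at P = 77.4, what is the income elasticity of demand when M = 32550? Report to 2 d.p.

0.19

At P = 77.4, M = 32550: Q = 581.846.
Holding P constant, ∂Q/∂M = 113/M = 0.00347158.
η_M = (∂Q/∂M)·(M/Q) = 0.00347158 × (32550/581.846) = 0.19.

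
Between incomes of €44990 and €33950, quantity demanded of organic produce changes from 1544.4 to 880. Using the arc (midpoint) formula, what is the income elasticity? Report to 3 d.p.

ΔQ = 880 − 1544.4 = -664.4; midpoint Q̄ = (1544.4 + 880)/2 = 1212.2.
ΔI = 33950 − 44990 = -11040; midpoint Ī = (44990 + 33950)/2 = 39470.
η = (ΔQ/Q̄) ÷ (ΔI/Ī) = (-664.4/1212.2) ÷ (-11040/39470) = 1.960.

1.960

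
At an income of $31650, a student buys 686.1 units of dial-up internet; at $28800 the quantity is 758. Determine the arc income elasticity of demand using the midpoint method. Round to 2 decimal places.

-1.06

ΔQ = 758 − 686.1 = 71.9; midpoint Q̄ = (686.1 + 758)/2 = 722.05.
ΔI = 28800 − 31650 = -2850; midpoint Ī = (31650 + 28800)/2 = 30225.
η = (ΔQ/Q̄) ÷ (ΔI/Ī) = (71.9/722.05) ÷ (-2850/30225) = -1.06.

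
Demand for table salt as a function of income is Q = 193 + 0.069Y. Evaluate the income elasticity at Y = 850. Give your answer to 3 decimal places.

At Y = 850: Q = 251.650.
dQ/dY = 0.069.
η = (dQ/dY)·(Y/Q) = 0.069 × (850/251.650) = 0.233.

0.233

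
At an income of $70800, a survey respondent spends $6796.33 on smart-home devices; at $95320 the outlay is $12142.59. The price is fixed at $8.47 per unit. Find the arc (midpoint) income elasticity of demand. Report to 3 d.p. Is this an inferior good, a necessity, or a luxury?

1.912 (luxury)

With a constant price, Q₁ = 6796.33/8.47 = 802.400 and Q₂ = 12142.59/8.47 = 1433.600 (equivalently, work directly with expenditure since P cancels).
Midpoint %ΔQ = (12142.59 − 6796.33)/9469.46 = 0.56458; midpoint %ΔI = (95320 − 70800)/83060 = 0.29521.
η = 0.56458 / 0.29521 = 1.912.
η > 1 ⇒ luxury.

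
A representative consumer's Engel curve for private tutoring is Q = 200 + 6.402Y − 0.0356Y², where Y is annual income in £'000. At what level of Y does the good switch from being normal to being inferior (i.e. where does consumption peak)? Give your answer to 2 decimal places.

dQ/dY = 6.402 − 0.0712Y.
The good is inferior where dQ/dY < 0. Setting dQ/dY = 0 gives Y = 6.402 / 0.0712 = 89.92.

89.92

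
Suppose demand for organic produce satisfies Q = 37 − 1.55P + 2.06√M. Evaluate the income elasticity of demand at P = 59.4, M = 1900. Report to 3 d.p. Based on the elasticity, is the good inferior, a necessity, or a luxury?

1.293 (luxury)

At P = 59.4, M = 1900: Q = 34.723.
Holding P constant, ∂Q/∂M = 2.06/(2√M) = 0.0236298.
η_M = (∂Q/∂M)·(M/Q) = 0.0236298 × (1900/34.723) = 1.293.
Since η > 1, this is a luxury.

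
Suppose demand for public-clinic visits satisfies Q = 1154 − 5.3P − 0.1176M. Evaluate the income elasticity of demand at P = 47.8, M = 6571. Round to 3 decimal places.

At P = 47.8, M = 6571: Q = 127.910.
Holding P constant, ∂Q/∂M = −0.1176.
η_M = (∂Q/∂M)·(M/Q) = -0.1176 × (6571/127.910) = -6.041.

-6.041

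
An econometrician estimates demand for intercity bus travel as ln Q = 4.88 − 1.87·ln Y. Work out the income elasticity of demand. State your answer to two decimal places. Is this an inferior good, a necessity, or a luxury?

In a log-linear demand, the coefficient on ln Y is the income elasticity.
So η = -1.87.
η < 0 ⇒ inferior good.

-1.87 (inferior good)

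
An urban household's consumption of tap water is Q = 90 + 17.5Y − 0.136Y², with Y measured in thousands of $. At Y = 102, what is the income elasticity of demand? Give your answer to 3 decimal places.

At Y = 102: Q = 460.0560.
dQ/dY = 17.5 − 0.272Y = -10.24400.
η = (dQ/dY)·(Y/Q) = -10.24400 × (102/460.0560) = -2.271.

-2.271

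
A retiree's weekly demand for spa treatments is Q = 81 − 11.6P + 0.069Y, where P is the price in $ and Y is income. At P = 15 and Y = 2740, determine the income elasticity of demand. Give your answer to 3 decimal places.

1.968

At P = 15, Y = 2740: Q = 96.060.
Holding P constant, ∂Q/∂Y = 0.069.
η_Y = (∂Q/∂Y)·(Y/Q) = 0.069 × (2740/96.060) = 1.968.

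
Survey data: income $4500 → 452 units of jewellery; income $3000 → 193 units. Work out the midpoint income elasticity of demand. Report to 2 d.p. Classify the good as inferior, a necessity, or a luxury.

ΔQ = 193 − 452 = -259; midpoint Q̄ = (452 + 193)/2 = 322.5.
ΔI = 3000 − 4500 = -1500; midpoint Ī = (4500 + 3000)/2 = 3750.
η = (ΔQ/Q̄) ÷ (ΔI/Ī) = (-259/322.5) ÷ (-1500/3750) = 2.01.
η > 1 ⇒ luxury.

2.01 (luxury)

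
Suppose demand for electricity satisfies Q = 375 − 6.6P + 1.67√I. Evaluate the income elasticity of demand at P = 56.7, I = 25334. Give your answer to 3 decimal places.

0.499

At P = 56.7, I = 25334: Q = 266.588.
Holding P constant, ∂Q/∂I = 1.67/(2√I) = 0.00524608.
η_I = (∂Q/∂I)·(I/Q) = 0.00524608 × (25334/266.588) = 0.499.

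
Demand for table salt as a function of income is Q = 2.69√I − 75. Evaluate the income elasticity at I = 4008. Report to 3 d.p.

At I = 4008: Q = 95.301.
dQ/dI = 2.69/(2√I) = 0.0212451 at this income.
η = (dQ/dI)·(I/Q) = 0.0212451 × (4008/95.301) = 0.893.

0.893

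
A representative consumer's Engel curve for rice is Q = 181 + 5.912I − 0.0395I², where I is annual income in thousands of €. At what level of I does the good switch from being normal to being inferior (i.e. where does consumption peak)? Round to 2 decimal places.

dQ/dI = 5.912 − 0.079I.
The good is inferior where dQ/dI < 0. Setting dQ/dI = 0 gives I = 5.912 / 0.079 = 74.84.

74.84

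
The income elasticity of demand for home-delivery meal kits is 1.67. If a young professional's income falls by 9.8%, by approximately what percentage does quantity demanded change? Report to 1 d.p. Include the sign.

-16.4%

%ΔQ ≈ η × %ΔI = 1.67 × (-9.8%) = -16.4%.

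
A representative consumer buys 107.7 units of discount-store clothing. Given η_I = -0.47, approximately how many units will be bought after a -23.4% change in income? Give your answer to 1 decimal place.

%ΔQ ≈ η × %ΔI = -0.47 × (-23.4%) = 10.998%.
New Q ≈ 107.7 × (1 + 0.10998) = 119.5.

119.5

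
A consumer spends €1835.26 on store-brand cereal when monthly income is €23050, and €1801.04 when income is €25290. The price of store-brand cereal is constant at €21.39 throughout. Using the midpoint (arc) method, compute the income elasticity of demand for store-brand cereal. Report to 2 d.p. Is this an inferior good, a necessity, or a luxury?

With a constant price, Q₁ = 1835.26/21.39 = 85.800 and Q₂ = 1801.04/21.39 = 84.200 (equivalently, work directly with expenditure since P cancels).
Midpoint %ΔQ = (1801.04 − 1835.26)/1818.15 = -0.01882; midpoint %ΔI = (25290 − 23050)/24170 = 0.09268.
η = -0.01882 / 0.09268 = -0.20.
η < 0 ⇒ inferior good.

-0.20 (inferior good)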